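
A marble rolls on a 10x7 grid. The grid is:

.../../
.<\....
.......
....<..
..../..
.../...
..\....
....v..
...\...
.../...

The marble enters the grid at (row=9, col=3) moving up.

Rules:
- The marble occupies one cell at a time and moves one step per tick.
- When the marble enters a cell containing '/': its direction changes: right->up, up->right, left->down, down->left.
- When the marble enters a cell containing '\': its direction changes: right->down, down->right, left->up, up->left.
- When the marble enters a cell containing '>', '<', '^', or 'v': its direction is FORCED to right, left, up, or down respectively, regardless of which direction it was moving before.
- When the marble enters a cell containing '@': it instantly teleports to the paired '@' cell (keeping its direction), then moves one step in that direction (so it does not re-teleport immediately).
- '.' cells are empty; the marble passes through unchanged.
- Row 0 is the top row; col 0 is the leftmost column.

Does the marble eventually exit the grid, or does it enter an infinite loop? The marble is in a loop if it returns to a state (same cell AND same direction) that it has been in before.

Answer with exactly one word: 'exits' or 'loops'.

Step 1: enter (9,3), '/' deflects up->right, move right to (9,4)
Step 2: enter (9,4), '.' pass, move right to (9,5)
Step 3: enter (9,5), '.' pass, move right to (9,6)
Step 4: enter (9,6), '.' pass, move right to (9,7)
Step 5: at (9,7) — EXIT via right edge, pos 9

Answer: exits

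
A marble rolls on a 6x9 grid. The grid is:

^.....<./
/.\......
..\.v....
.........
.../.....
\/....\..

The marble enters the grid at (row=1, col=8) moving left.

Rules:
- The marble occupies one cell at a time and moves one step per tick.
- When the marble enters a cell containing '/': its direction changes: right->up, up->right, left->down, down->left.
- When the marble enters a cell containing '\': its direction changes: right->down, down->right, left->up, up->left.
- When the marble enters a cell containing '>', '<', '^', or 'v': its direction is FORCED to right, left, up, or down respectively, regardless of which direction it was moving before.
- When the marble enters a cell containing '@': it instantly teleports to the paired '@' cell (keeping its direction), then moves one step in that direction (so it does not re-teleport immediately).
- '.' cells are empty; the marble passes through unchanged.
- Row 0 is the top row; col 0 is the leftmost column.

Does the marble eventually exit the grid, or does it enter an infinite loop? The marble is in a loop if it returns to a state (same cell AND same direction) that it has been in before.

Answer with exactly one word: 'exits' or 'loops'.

Step 1: enter (1,8), '.' pass, move left to (1,7)
Step 2: enter (1,7), '.' pass, move left to (1,6)
Step 3: enter (1,6), '.' pass, move left to (1,5)
Step 4: enter (1,5), '.' pass, move left to (1,4)
Step 5: enter (1,4), '.' pass, move left to (1,3)
Step 6: enter (1,3), '.' pass, move left to (1,2)
Step 7: enter (1,2), '\' deflects left->up, move up to (0,2)
Step 8: enter (0,2), '.' pass, move up to (-1,2)
Step 9: at (-1,2) — EXIT via top edge, pos 2

Answer: exits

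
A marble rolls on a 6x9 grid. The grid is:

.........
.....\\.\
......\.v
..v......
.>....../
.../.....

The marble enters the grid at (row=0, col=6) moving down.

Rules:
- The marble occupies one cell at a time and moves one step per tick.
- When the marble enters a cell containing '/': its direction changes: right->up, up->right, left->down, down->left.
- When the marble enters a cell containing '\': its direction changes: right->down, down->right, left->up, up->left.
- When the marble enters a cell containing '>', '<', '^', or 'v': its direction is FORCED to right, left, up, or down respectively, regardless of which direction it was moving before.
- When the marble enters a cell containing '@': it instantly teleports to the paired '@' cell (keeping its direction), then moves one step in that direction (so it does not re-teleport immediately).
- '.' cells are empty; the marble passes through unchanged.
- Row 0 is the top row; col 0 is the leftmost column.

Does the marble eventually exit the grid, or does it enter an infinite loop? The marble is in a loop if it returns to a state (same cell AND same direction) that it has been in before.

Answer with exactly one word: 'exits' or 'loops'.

Step 1: enter (0,6), '.' pass, move down to (1,6)
Step 2: enter (1,6), '\' deflects down->right, move right to (1,7)
Step 3: enter (1,7), '.' pass, move right to (1,8)
Step 4: enter (1,8), '\' deflects right->down, move down to (2,8)
Step 5: enter (2,8), 'v' forces down->down, move down to (3,8)
Step 6: enter (3,8), '.' pass, move down to (4,8)
Step 7: enter (4,8), '/' deflects down->left, move left to (4,7)
Step 8: enter (4,7), '.' pass, move left to (4,6)
Step 9: enter (4,6), '.' pass, move left to (4,5)
Step 10: enter (4,5), '.' pass, move left to (4,4)
Step 11: enter (4,4), '.' pass, move left to (4,3)
Step 12: enter (4,3), '.' pass, move left to (4,2)
Step 13: enter (4,2), '.' pass, move left to (4,1)
Step 14: enter (4,1), '>' forces left->right, move right to (4,2)
Step 15: enter (4,2), '.' pass, move right to (4,3)
Step 16: enter (4,3), '.' pass, move right to (4,4)
Step 17: enter (4,4), '.' pass, move right to (4,5)
Step 18: enter (4,5), '.' pass, move right to (4,6)
Step 19: enter (4,6), '.' pass, move right to (4,7)
Step 20: enter (4,7), '.' pass, move right to (4,8)
Step 21: enter (4,8), '/' deflects right->up, move up to (3,8)
Step 22: enter (3,8), '.' pass, move up to (2,8)
Step 23: enter (2,8), 'v' forces up->down, move down to (3,8)
Step 24: at (3,8) dir=down — LOOP DETECTED (seen before)

Answer: loops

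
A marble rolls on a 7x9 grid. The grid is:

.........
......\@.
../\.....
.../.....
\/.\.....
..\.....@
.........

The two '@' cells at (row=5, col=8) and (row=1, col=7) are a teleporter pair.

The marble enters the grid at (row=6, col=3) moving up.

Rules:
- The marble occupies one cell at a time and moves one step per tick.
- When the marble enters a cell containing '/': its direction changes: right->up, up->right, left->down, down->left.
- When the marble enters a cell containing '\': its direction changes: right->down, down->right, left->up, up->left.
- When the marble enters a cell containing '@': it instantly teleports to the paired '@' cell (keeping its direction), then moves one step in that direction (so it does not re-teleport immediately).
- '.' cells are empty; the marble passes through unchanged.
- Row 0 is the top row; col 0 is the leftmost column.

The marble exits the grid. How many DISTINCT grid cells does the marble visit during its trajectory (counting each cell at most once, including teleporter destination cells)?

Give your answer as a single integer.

Step 1: enter (6,3), '.' pass, move up to (5,3)
Step 2: enter (5,3), '.' pass, move up to (4,3)
Step 3: enter (4,3), '\' deflects up->left, move left to (4,2)
Step 4: enter (4,2), '.' pass, move left to (4,1)
Step 5: enter (4,1), '/' deflects left->down, move down to (5,1)
Step 6: enter (5,1), '.' pass, move down to (6,1)
Step 7: enter (6,1), '.' pass, move down to (7,1)
Step 8: at (7,1) — EXIT via bottom edge, pos 1
Distinct cells visited: 7 (path length 7)

Answer: 7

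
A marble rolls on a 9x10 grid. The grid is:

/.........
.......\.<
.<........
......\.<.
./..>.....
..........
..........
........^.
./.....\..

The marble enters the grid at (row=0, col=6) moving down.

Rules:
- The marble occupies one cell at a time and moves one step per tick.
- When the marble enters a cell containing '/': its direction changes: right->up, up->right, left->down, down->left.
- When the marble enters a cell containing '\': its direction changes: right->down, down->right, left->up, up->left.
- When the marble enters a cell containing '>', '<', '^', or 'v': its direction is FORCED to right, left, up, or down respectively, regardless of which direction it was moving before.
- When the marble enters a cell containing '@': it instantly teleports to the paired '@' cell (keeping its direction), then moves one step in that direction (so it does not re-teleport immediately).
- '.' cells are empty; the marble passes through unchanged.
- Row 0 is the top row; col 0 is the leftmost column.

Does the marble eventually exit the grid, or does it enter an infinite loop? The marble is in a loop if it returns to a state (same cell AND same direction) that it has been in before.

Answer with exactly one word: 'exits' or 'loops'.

Answer: exits

Derivation:
Step 1: enter (0,6), '.' pass, move down to (1,6)
Step 2: enter (1,6), '.' pass, move down to (2,6)
Step 3: enter (2,6), '.' pass, move down to (3,6)
Step 4: enter (3,6), '\' deflects down->right, move right to (3,7)
Step 5: enter (3,7), '.' pass, move right to (3,8)
Step 6: enter (3,8), '<' forces right->left, move left to (3,7)
Step 7: enter (3,7), '.' pass, move left to (3,6)
Step 8: enter (3,6), '\' deflects left->up, move up to (2,6)
Step 9: enter (2,6), '.' pass, move up to (1,6)
Step 10: enter (1,6), '.' pass, move up to (0,6)
Step 11: enter (0,6), '.' pass, move up to (-1,6)
Step 12: at (-1,6) — EXIT via top edge, pos 6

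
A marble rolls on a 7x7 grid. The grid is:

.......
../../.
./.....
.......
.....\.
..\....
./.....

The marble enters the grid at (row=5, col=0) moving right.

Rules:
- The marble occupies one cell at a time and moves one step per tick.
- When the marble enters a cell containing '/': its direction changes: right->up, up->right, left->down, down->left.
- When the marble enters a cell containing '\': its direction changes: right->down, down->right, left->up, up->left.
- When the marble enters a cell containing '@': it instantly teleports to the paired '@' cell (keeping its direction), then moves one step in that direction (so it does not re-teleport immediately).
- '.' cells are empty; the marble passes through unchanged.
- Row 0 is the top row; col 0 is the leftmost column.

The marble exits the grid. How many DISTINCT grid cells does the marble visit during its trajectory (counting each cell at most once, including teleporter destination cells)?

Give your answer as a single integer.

Answer: 4

Derivation:
Step 1: enter (5,0), '.' pass, move right to (5,1)
Step 2: enter (5,1), '.' pass, move right to (5,2)
Step 3: enter (5,2), '\' deflects right->down, move down to (6,2)
Step 4: enter (6,2), '.' pass, move down to (7,2)
Step 5: at (7,2) — EXIT via bottom edge, pos 2
Distinct cells visited: 4 (path length 4)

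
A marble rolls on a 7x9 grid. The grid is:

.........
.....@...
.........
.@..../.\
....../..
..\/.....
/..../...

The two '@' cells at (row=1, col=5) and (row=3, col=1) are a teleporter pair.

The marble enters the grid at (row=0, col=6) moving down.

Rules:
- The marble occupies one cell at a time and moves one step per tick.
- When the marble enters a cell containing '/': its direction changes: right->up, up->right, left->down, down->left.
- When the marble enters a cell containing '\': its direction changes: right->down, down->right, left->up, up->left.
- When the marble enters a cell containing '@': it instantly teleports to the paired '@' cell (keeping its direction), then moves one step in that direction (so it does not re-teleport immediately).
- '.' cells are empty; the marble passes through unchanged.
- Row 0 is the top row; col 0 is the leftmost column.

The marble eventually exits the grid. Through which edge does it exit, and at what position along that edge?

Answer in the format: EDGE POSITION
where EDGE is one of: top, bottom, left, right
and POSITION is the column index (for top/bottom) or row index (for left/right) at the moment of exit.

Step 1: enter (0,6), '.' pass, move down to (1,6)
Step 2: enter (1,6), '.' pass, move down to (2,6)
Step 3: enter (2,6), '.' pass, move down to (3,6)
Step 4: enter (3,6), '/' deflects down->left, move left to (3,5)
Step 5: enter (3,5), '.' pass, move left to (3,4)
Step 6: enter (3,4), '.' pass, move left to (3,3)
Step 7: enter (3,3), '.' pass, move left to (3,2)
Step 8: enter (3,2), '.' pass, move left to (3,1)
Step 9: enter (3,1), '@' teleport (3,1)->(1,5), also enter (1,5), move left to (1,4)
Step 10: enter (1,4), '.' pass, move left to (1,3)
Step 11: enter (1,3), '.' pass, move left to (1,2)
Step 12: enter (1,2), '.' pass, move left to (1,1)
Step 13: enter (1,1), '.' pass, move left to (1,0)
Step 14: enter (1,0), '.' pass, move left to (1,-1)
Step 15: at (1,-1) — EXIT via left edge, pos 1

Answer: left 1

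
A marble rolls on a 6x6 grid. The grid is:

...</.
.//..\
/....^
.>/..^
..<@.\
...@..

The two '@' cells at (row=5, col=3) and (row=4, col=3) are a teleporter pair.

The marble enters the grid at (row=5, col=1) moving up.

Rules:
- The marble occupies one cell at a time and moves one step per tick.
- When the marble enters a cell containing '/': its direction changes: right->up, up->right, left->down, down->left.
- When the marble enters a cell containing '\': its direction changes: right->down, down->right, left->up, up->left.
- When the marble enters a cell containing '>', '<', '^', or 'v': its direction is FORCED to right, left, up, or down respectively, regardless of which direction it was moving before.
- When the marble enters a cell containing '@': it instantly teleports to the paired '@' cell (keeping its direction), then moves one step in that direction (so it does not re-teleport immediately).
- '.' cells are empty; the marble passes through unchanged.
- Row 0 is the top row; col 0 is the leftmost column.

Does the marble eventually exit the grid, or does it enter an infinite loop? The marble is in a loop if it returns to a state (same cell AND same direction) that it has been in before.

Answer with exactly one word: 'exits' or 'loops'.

Answer: loops

Derivation:
Step 1: enter (5,1), '.' pass, move up to (4,1)
Step 2: enter (4,1), '.' pass, move up to (3,1)
Step 3: enter (3,1), '>' forces up->right, move right to (3,2)
Step 4: enter (3,2), '/' deflects right->up, move up to (2,2)
Step 5: enter (2,2), '.' pass, move up to (1,2)
Step 6: enter (1,2), '/' deflects up->right, move right to (1,3)
Step 7: enter (1,3), '.' pass, move right to (1,4)
Step 8: enter (1,4), '.' pass, move right to (1,5)
Step 9: enter (1,5), '\' deflects right->down, move down to (2,5)
Step 10: enter (2,5), '^' forces down->up, move up to (1,5)
Step 11: enter (1,5), '\' deflects up->left, move left to (1,4)
Step 12: enter (1,4), '.' pass, move left to (1,3)
Step 13: enter (1,3), '.' pass, move left to (1,2)
Step 14: enter (1,2), '/' deflects left->down, move down to (2,2)
Step 15: enter (2,2), '.' pass, move down to (3,2)
Step 16: enter (3,2), '/' deflects down->left, move left to (3,1)
Step 17: enter (3,1), '>' forces left->right, move right to (3,2)
Step 18: at (3,2) dir=right — LOOP DETECTED (seen before)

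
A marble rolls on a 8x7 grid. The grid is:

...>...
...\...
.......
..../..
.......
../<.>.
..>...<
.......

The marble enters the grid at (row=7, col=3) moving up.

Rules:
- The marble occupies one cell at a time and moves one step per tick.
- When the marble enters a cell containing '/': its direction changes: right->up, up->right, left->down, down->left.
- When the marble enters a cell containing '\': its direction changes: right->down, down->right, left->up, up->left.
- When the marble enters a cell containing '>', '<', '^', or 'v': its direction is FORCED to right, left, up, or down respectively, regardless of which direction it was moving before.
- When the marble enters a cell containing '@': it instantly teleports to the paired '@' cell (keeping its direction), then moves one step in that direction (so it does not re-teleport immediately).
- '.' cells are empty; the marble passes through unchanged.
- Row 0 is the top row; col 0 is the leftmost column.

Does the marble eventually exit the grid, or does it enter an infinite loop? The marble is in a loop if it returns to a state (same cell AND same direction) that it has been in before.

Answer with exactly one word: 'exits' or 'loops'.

Step 1: enter (7,3), '.' pass, move up to (6,3)
Step 2: enter (6,3), '.' pass, move up to (5,3)
Step 3: enter (5,3), '<' forces up->left, move left to (5,2)
Step 4: enter (5,2), '/' deflects left->down, move down to (6,2)
Step 5: enter (6,2), '>' forces down->right, move right to (6,3)
Step 6: enter (6,3), '.' pass, move right to (6,4)
Step 7: enter (6,4), '.' pass, move right to (6,5)
Step 8: enter (6,5), '.' pass, move right to (6,6)
Step 9: enter (6,6), '<' forces right->left, move left to (6,5)
Step 10: enter (6,5), '.' pass, move left to (6,4)
Step 11: enter (6,4), '.' pass, move left to (6,3)
Step 12: enter (6,3), '.' pass, move left to (6,2)
Step 13: enter (6,2), '>' forces left->right, move right to (6,3)
Step 14: at (6,3) dir=right — LOOP DETECTED (seen before)

Answer: loops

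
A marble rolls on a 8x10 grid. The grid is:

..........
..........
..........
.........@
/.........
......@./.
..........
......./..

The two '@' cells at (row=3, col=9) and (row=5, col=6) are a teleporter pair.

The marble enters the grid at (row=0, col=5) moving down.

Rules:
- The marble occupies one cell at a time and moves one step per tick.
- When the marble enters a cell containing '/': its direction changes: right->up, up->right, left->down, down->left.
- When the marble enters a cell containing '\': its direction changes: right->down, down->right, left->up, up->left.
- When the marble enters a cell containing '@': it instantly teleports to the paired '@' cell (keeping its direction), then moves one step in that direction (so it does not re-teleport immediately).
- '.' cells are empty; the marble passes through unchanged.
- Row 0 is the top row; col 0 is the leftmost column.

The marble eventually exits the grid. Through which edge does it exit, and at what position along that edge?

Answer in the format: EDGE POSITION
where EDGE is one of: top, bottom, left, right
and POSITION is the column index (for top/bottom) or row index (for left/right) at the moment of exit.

Step 1: enter (0,5), '.' pass, move down to (1,5)
Step 2: enter (1,5), '.' pass, move down to (2,5)
Step 3: enter (2,5), '.' pass, move down to (3,5)
Step 4: enter (3,5), '.' pass, move down to (4,5)
Step 5: enter (4,5), '.' pass, move down to (5,5)
Step 6: enter (5,5), '.' pass, move down to (6,5)
Step 7: enter (6,5), '.' pass, move down to (7,5)
Step 8: enter (7,5), '.' pass, move down to (8,5)
Step 9: at (8,5) — EXIT via bottom edge, pos 5

Answer: bottom 5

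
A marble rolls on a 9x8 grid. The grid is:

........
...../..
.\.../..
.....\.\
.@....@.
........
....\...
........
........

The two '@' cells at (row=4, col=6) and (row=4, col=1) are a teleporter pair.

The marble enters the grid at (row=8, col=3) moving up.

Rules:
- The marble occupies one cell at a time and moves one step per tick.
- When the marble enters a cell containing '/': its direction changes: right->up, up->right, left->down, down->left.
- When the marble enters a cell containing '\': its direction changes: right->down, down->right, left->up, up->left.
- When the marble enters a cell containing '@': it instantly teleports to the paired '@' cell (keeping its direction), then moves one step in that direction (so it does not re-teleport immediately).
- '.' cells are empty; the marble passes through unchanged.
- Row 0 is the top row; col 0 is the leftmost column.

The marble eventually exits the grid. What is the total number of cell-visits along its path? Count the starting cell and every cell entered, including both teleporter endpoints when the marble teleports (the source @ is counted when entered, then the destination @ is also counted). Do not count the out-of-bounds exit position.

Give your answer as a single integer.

Step 1: enter (8,3), '.' pass, move up to (7,3)
Step 2: enter (7,3), '.' pass, move up to (6,3)
Step 3: enter (6,3), '.' pass, move up to (5,3)
Step 4: enter (5,3), '.' pass, move up to (4,3)
Step 5: enter (4,3), '.' pass, move up to (3,3)
Step 6: enter (3,3), '.' pass, move up to (2,3)
Step 7: enter (2,3), '.' pass, move up to (1,3)
Step 8: enter (1,3), '.' pass, move up to (0,3)
Step 9: enter (0,3), '.' pass, move up to (-1,3)
Step 10: at (-1,3) — EXIT via top edge, pos 3
Path length (cell visits): 9

Answer: 9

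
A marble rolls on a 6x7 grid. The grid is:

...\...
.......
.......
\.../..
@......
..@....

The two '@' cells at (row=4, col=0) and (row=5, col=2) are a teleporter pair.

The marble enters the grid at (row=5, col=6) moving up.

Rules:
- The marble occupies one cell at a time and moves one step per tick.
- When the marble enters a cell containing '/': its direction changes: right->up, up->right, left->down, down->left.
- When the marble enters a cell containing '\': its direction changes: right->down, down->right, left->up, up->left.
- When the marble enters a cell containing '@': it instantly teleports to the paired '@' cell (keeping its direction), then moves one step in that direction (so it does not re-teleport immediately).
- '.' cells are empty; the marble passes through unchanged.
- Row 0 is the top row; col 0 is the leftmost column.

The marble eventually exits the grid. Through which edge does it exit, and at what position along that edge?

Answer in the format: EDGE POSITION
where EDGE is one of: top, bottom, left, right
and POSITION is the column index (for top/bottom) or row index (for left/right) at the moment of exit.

Answer: top 6

Derivation:
Step 1: enter (5,6), '.' pass, move up to (4,6)
Step 2: enter (4,6), '.' pass, move up to (3,6)
Step 3: enter (3,6), '.' pass, move up to (2,6)
Step 4: enter (2,6), '.' pass, move up to (1,6)
Step 5: enter (1,6), '.' pass, move up to (0,6)
Step 6: enter (0,6), '.' pass, move up to (-1,6)
Step 7: at (-1,6) — EXIT via top edge, pos 6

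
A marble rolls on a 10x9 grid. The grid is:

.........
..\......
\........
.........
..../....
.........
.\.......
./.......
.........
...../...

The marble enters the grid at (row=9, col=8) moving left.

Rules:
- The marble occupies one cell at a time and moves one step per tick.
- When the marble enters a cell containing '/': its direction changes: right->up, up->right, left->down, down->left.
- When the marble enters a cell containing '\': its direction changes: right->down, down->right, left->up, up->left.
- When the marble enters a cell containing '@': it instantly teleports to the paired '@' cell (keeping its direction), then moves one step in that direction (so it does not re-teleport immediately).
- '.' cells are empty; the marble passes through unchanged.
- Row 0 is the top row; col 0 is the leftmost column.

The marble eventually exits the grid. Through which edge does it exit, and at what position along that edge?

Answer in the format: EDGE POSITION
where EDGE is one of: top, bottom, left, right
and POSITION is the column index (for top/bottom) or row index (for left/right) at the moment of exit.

Step 1: enter (9,8), '.' pass, move left to (9,7)
Step 2: enter (9,7), '.' pass, move left to (9,6)
Step 3: enter (9,6), '.' pass, move left to (9,5)
Step 4: enter (9,5), '/' deflects left->down, move down to (10,5)
Step 5: at (10,5) — EXIT via bottom edge, pos 5

Answer: bottom 5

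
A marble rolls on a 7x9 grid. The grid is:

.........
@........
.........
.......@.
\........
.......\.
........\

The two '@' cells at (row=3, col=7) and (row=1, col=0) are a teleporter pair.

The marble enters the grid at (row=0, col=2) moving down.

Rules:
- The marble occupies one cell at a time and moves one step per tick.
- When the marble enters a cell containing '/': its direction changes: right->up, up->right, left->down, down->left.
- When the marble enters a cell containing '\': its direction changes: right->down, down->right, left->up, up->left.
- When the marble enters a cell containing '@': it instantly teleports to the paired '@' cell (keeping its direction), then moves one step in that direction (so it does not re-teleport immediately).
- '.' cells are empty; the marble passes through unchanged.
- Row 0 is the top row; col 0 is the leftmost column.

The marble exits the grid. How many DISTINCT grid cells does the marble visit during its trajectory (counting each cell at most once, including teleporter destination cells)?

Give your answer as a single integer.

Answer: 7

Derivation:
Step 1: enter (0,2), '.' pass, move down to (1,2)
Step 2: enter (1,2), '.' pass, move down to (2,2)
Step 3: enter (2,2), '.' pass, move down to (3,2)
Step 4: enter (3,2), '.' pass, move down to (4,2)
Step 5: enter (4,2), '.' pass, move down to (5,2)
Step 6: enter (5,2), '.' pass, move down to (6,2)
Step 7: enter (6,2), '.' pass, move down to (7,2)
Step 8: at (7,2) — EXIT via bottom edge, pos 2
Distinct cells visited: 7 (path length 7)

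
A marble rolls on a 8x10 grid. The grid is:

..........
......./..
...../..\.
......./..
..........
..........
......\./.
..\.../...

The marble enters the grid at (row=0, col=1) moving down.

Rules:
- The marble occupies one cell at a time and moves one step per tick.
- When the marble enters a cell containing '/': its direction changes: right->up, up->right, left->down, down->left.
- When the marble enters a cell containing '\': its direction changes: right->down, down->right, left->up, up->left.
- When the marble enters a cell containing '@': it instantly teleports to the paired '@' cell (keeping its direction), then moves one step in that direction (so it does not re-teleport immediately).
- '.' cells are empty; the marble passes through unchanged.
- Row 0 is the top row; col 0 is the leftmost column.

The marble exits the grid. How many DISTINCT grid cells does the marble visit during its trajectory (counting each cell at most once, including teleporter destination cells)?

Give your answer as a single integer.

Answer: 8

Derivation:
Step 1: enter (0,1), '.' pass, move down to (1,1)
Step 2: enter (1,1), '.' pass, move down to (2,1)
Step 3: enter (2,1), '.' pass, move down to (3,1)
Step 4: enter (3,1), '.' pass, move down to (4,1)
Step 5: enter (4,1), '.' pass, move down to (5,1)
Step 6: enter (5,1), '.' pass, move down to (6,1)
Step 7: enter (6,1), '.' pass, move down to (7,1)
Step 8: enter (7,1), '.' pass, move down to (8,1)
Step 9: at (8,1) — EXIT via bottom edge, pos 1
Distinct cells visited: 8 (path length 8)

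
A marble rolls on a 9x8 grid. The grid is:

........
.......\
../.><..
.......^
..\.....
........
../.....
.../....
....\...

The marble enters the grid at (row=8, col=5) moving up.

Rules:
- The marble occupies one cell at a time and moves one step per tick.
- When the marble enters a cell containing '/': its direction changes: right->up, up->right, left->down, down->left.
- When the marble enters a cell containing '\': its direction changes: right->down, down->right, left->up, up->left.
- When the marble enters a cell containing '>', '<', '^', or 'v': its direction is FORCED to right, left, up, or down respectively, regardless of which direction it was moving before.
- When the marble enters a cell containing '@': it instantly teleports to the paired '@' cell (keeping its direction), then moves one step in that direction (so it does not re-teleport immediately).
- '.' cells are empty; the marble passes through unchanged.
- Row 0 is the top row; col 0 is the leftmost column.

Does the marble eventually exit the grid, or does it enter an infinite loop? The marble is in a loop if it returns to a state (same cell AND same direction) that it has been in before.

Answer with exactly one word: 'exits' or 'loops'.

Step 1: enter (8,5), '.' pass, move up to (7,5)
Step 2: enter (7,5), '.' pass, move up to (6,5)
Step 3: enter (6,5), '.' pass, move up to (5,5)
Step 4: enter (5,5), '.' pass, move up to (4,5)
Step 5: enter (4,5), '.' pass, move up to (3,5)
Step 6: enter (3,5), '.' pass, move up to (2,5)
Step 7: enter (2,5), '<' forces up->left, move left to (2,4)
Step 8: enter (2,4), '>' forces left->right, move right to (2,5)
Step 9: enter (2,5), '<' forces right->left, move left to (2,4)
Step 10: at (2,4) dir=left — LOOP DETECTED (seen before)

Answer: loops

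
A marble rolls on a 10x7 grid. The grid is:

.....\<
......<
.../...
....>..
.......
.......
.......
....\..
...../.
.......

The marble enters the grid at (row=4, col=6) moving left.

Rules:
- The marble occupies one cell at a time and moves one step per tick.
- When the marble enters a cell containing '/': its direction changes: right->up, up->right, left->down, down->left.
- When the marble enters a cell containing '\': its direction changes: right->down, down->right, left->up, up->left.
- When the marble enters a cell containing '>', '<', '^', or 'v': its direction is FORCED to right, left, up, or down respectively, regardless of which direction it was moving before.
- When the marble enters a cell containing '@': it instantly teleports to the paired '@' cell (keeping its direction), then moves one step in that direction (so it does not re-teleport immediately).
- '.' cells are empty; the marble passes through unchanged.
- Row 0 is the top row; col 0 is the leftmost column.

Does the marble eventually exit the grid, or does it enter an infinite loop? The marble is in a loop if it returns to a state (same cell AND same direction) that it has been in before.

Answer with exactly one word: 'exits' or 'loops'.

Step 1: enter (4,6), '.' pass, move left to (4,5)
Step 2: enter (4,5), '.' pass, move left to (4,4)
Step 3: enter (4,4), '.' pass, move left to (4,3)
Step 4: enter (4,3), '.' pass, move left to (4,2)
Step 5: enter (4,2), '.' pass, move left to (4,1)
Step 6: enter (4,1), '.' pass, move left to (4,0)
Step 7: enter (4,0), '.' pass, move left to (4,-1)
Step 8: at (4,-1) — EXIT via left edge, pos 4

Answer: exits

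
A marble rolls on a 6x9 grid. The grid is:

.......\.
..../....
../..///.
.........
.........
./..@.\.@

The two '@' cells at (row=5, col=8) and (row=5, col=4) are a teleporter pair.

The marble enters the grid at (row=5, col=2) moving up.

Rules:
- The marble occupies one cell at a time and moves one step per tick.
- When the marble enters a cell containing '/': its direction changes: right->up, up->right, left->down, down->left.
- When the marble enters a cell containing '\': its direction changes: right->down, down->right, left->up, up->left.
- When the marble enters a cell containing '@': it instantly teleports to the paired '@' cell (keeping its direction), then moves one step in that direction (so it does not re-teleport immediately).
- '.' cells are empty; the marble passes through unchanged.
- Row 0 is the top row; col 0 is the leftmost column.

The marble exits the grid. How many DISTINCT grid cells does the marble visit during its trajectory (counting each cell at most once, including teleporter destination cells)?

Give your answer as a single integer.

Step 1: enter (5,2), '.' pass, move up to (4,2)
Step 2: enter (4,2), '.' pass, move up to (3,2)
Step 3: enter (3,2), '.' pass, move up to (2,2)
Step 4: enter (2,2), '/' deflects up->right, move right to (2,3)
Step 5: enter (2,3), '.' pass, move right to (2,4)
Step 6: enter (2,4), '.' pass, move right to (2,5)
Step 7: enter (2,5), '/' deflects right->up, move up to (1,5)
Step 8: enter (1,5), '.' pass, move up to (0,5)
Step 9: enter (0,5), '.' pass, move up to (-1,5)
Step 10: at (-1,5) — EXIT via top edge, pos 5
Distinct cells visited: 9 (path length 9)

Answer: 9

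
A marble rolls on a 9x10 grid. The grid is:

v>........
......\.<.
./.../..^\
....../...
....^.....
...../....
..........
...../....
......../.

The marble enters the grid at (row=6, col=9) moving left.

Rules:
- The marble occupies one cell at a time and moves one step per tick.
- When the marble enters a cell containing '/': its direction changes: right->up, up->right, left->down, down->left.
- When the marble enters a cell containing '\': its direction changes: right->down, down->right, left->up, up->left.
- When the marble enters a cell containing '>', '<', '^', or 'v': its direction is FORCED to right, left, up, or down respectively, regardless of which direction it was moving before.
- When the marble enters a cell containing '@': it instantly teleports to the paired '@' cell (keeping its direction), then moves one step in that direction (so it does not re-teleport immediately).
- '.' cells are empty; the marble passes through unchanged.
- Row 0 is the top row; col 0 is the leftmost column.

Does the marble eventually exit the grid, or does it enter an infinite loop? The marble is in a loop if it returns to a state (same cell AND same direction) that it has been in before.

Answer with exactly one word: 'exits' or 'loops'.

Answer: exits

Derivation:
Step 1: enter (6,9), '.' pass, move left to (6,8)
Step 2: enter (6,8), '.' pass, move left to (6,7)
Step 3: enter (6,7), '.' pass, move left to (6,6)
Step 4: enter (6,6), '.' pass, move left to (6,5)
Step 5: enter (6,5), '.' pass, move left to (6,4)
Step 6: enter (6,4), '.' pass, move left to (6,3)
Step 7: enter (6,3), '.' pass, move left to (6,2)
Step 8: enter (6,2), '.' pass, move left to (6,1)
Step 9: enter (6,1), '.' pass, move left to (6,0)
Step 10: enter (6,0), '.' pass, move left to (6,-1)
Step 11: at (6,-1) — EXIT via left edge, pos 6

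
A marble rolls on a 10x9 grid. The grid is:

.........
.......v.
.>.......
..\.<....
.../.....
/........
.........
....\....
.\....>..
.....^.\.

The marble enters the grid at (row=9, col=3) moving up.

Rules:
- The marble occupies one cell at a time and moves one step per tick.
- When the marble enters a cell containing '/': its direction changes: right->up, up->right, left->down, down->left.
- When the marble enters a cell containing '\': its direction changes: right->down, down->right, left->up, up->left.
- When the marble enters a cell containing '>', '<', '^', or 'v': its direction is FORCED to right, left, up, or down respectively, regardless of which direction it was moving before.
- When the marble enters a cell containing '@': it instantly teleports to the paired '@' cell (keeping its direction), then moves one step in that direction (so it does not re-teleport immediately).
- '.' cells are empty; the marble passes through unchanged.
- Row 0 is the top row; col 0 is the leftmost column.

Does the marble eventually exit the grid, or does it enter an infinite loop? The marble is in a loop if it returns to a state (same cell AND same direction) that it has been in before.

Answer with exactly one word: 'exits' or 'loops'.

Answer: exits

Derivation:
Step 1: enter (9,3), '.' pass, move up to (8,3)
Step 2: enter (8,3), '.' pass, move up to (7,3)
Step 3: enter (7,3), '.' pass, move up to (6,3)
Step 4: enter (6,3), '.' pass, move up to (5,3)
Step 5: enter (5,3), '.' pass, move up to (4,3)
Step 6: enter (4,3), '/' deflects up->right, move right to (4,4)
Step 7: enter (4,4), '.' pass, move right to (4,5)
Step 8: enter (4,5), '.' pass, move right to (4,6)
Step 9: enter (4,6), '.' pass, move right to (4,7)
Step 10: enter (4,7), '.' pass, move right to (4,8)
Step 11: enter (4,8), '.' pass, move right to (4,9)
Step 12: at (4,9) — EXIT via right edge, pos 4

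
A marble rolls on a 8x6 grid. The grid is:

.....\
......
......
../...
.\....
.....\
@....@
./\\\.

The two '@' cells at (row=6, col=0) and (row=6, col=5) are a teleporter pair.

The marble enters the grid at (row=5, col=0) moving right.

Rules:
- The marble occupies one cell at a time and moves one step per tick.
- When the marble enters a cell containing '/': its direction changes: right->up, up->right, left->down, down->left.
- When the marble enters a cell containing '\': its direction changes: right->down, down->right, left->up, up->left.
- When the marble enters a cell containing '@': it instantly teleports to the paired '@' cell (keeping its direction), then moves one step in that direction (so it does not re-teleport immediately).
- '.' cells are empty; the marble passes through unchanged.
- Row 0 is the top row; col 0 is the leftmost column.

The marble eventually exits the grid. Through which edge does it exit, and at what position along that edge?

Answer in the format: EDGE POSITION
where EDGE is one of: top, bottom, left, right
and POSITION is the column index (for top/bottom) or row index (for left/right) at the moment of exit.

Answer: bottom 0

Derivation:
Step 1: enter (5,0), '.' pass, move right to (5,1)
Step 2: enter (5,1), '.' pass, move right to (5,2)
Step 3: enter (5,2), '.' pass, move right to (5,3)
Step 4: enter (5,3), '.' pass, move right to (5,4)
Step 5: enter (5,4), '.' pass, move right to (5,5)
Step 6: enter (5,5), '\' deflects right->down, move down to (6,5)
Step 7: enter (6,5), '@' teleport (6,5)->(6,0), also enter (6,0), move down to (7,0)
Step 8: enter (7,0), '.' pass, move down to (8,0)
Step 9: at (8,0) — EXIT via bottom edge, pos 0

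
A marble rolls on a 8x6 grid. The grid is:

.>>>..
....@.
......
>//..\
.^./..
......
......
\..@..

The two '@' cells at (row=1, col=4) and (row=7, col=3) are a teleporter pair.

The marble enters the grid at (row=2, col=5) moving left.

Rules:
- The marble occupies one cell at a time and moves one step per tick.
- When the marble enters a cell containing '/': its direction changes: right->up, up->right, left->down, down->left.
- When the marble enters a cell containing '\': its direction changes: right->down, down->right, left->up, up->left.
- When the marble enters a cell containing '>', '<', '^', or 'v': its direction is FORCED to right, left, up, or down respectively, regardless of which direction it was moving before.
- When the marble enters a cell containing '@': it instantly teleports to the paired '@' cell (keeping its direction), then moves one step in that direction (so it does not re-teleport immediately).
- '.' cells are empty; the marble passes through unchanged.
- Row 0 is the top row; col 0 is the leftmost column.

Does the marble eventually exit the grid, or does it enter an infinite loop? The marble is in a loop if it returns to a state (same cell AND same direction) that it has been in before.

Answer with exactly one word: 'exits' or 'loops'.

Answer: exits

Derivation:
Step 1: enter (2,5), '.' pass, move left to (2,4)
Step 2: enter (2,4), '.' pass, move left to (2,3)
Step 3: enter (2,3), '.' pass, move left to (2,2)
Step 4: enter (2,2), '.' pass, move left to (2,1)
Step 5: enter (2,1), '.' pass, move left to (2,0)
Step 6: enter (2,0), '.' pass, move left to (2,-1)
Step 7: at (2,-1) — EXIT via left edge, pos 2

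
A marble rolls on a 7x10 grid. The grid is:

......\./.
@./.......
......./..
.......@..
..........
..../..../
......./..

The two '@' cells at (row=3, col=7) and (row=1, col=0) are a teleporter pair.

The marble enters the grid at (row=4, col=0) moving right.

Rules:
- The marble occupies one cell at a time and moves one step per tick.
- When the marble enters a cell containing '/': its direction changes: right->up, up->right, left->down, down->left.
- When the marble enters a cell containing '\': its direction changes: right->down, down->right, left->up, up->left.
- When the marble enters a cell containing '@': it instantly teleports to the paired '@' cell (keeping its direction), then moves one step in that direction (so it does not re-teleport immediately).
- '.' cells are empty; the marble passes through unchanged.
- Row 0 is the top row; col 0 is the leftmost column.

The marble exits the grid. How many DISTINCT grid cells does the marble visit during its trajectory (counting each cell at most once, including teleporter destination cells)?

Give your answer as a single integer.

Answer: 10

Derivation:
Step 1: enter (4,0), '.' pass, move right to (4,1)
Step 2: enter (4,1), '.' pass, move right to (4,2)
Step 3: enter (4,2), '.' pass, move right to (4,3)
Step 4: enter (4,3), '.' pass, move right to (4,4)
Step 5: enter (4,4), '.' pass, move right to (4,5)
Step 6: enter (4,5), '.' pass, move right to (4,6)
Step 7: enter (4,6), '.' pass, move right to (4,7)
Step 8: enter (4,7), '.' pass, move right to (4,8)
Step 9: enter (4,8), '.' pass, move right to (4,9)
Step 10: enter (4,9), '.' pass, move right to (4,10)
Step 11: at (4,10) — EXIT via right edge, pos 4
Distinct cells visited: 10 (path length 10)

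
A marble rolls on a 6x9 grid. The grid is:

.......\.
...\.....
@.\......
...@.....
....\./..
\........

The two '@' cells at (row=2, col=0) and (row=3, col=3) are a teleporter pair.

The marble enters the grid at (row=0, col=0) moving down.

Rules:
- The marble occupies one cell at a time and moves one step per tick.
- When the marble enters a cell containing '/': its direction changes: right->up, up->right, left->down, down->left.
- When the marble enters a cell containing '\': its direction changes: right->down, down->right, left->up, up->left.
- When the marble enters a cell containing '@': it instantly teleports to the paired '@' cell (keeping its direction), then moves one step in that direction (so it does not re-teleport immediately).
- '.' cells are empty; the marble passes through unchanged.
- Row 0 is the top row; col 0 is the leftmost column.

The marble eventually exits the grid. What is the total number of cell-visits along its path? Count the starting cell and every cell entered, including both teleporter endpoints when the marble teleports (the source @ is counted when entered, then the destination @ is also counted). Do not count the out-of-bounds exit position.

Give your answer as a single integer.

Step 1: enter (0,0), '.' pass, move down to (1,0)
Step 2: enter (1,0), '.' pass, move down to (2,0)
Step 3: enter (2,0), '@' teleport (2,0)->(3,3), also enter (3,3), move down to (4,3)
Step 4: enter (4,3), '.' pass, move down to (5,3)
Step 5: enter (5,3), '.' pass, move down to (6,3)
Step 6: at (6,3) — EXIT via bottom edge, pos 3
Path length (cell visits): 6

Answer: 6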